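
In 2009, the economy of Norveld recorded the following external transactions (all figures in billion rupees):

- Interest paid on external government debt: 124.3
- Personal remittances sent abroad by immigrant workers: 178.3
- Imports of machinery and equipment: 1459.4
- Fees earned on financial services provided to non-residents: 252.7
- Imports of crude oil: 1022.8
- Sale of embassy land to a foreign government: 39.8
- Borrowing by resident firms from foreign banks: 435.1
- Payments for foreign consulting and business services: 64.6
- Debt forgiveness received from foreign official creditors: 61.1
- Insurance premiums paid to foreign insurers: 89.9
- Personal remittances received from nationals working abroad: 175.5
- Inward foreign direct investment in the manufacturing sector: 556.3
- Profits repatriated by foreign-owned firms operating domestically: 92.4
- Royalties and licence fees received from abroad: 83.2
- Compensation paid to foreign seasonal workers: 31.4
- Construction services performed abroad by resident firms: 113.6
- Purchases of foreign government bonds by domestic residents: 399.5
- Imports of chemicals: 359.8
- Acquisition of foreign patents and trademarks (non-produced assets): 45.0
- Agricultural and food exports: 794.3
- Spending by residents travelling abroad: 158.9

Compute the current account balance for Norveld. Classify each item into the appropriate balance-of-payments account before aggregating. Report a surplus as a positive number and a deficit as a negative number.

-2162.5

Goods: -1459.4 - 359.8 - 1022.8 + 794.3 = -2047.7
Services: 113.6 - 158.9 - 64.6 - 89.9 + 83.2 + 252.7 = 136.1
Primary income: -124.3 - 92.4 - 31.4 = -248.1
Secondary income: 175.5 - 178.3 = -2.8
Current account = (-2047.7) + 136.1 + (-248.1) + (-2.8) = -2162.5
(Excluded from the current account — capital account: sale of embassy land to a foreign government 39.8, debt forgiveness received from foreign official creditors 61.1, acquisition of foreign patents and trademarks (non-produced assets) 45.0; financial account: borrowing by resident firms from foreign banks 435.1, inward foreign direct investment in the manufacturing sector 556.3, purchases of foreign government bonds by domestic residents 399.5.)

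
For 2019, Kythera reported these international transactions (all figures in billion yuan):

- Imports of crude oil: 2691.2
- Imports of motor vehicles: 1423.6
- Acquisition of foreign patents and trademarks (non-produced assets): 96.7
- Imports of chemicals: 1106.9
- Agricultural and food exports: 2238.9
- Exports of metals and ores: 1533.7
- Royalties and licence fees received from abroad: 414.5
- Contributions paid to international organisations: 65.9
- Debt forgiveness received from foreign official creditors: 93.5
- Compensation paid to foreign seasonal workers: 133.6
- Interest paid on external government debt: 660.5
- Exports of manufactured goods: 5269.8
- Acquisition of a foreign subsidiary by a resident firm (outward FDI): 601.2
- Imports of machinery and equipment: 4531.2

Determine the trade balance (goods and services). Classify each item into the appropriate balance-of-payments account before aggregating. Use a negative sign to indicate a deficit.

Goods: -1423.6 + 2238.9 - 4531.2 - 2691.2 - 1106.9 + 1533.7 + 5269.8 = -710.5
Services: 414.5
Trade balance = -710.5 + 414.5 = -296.0
(Excluded from the trade balance — capital account: acquisition of foreign patents and trademarks (non-produced assets) 96.7, debt forgiveness received from foreign official creditors 93.5; secondary income: contributions paid to international organisations 65.9; primary income: compensation paid to foreign seasonal workers 133.6, interest paid on external government debt 660.5; financial account: acquisition of a foreign subsidiary by a resident firm (outward FDI) 601.2.)

-296.0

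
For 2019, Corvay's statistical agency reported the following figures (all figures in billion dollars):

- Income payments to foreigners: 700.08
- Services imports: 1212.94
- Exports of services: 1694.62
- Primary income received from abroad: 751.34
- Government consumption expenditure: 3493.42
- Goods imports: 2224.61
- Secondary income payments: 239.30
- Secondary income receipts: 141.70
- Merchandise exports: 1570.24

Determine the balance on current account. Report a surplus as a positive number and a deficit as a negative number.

-219.03

Goods balance = 1570.24 - 2224.61 = -654.37
Services balance = 1694.62 - 1212.94 = 481.68
Trade balance (goods + services) = -654.37 + 481.68 = -172.69
Net primary income = 751.34 - 700.08 = 51.26
Net secondary income = 141.70 - 239.30 = -97.60
Current account = -172.69 + 51.26 + (-97.60) = -219.03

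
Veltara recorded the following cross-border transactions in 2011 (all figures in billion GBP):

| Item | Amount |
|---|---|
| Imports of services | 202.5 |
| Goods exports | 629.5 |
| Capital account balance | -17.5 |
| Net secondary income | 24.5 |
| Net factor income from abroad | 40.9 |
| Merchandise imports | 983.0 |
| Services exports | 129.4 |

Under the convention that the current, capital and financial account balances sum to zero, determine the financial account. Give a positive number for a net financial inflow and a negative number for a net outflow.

Goods balance = 629.5 - 983.0 = -353.5
Services balance = 129.4 - 202.5 = -73.1
Trade balance (goods + services) = -353.5 + (-73.1) = -426.6
Net primary income = 40.9
Net secondary income = 24.5
Current account = -426.6 + 40.9 + 24.5 = -361.2
Financial account = -(-361.2 + (-17.5)) = 378.7

378.7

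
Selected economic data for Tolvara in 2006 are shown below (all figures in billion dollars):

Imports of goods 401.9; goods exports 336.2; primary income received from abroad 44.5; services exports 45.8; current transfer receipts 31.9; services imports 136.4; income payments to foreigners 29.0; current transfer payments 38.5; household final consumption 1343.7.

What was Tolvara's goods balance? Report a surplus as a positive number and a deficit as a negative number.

Goods balance = 336.2 - 401.9 = -65.7

-65.7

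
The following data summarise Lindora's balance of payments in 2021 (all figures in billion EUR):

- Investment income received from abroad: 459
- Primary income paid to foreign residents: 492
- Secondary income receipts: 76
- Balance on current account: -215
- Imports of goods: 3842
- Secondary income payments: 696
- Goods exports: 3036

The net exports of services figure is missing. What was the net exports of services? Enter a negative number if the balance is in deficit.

Current account = goods balance + services balance + net primary income + net secondary income
Sum of the known components = -1459
Net exports of services = CA - (known components) = -215 - (-1459) = 1244

1244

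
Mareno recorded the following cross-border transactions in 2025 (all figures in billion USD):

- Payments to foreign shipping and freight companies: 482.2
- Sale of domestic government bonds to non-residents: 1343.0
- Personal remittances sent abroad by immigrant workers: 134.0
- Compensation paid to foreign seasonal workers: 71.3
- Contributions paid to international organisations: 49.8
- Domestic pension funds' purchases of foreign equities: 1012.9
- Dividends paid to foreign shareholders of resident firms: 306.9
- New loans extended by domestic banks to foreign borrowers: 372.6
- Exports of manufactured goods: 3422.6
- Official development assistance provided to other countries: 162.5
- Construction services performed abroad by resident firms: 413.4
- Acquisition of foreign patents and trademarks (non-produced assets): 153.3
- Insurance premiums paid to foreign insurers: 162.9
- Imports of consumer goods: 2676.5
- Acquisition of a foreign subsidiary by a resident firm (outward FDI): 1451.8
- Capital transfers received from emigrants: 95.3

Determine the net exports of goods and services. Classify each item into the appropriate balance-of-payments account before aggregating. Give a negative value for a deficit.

514.4

Goods: -2676.5 + 3422.6 = 746.1
Services: -162.9 - 482.2 + 413.4 = -231.7
Trade balance = 746.1 + (-231.7) = 514.4
(Excluded from the trade balance — financial account: sale of domestic government bonds to non-residents 1343.0, domestic pension funds' purchases of foreign equities 1012.9, new loans extended by domestic banks to foreign borrowers 372.6, acquisition of a foreign subsidiary by a resident firm (outward FDI) 1451.8; secondary income: personal remittances sent abroad by immigrant workers 134.0, contributions paid to international organisations 49.8, official development assistance provided to other countries 162.5; primary income: compensation paid to foreign seasonal workers 71.3, dividends paid to foreign shareholders of resident firms 306.9; capital account: acquisition of foreign patents and trademarks (non-produced assets) 153.3, capital transfers received from emigrants 95.3.)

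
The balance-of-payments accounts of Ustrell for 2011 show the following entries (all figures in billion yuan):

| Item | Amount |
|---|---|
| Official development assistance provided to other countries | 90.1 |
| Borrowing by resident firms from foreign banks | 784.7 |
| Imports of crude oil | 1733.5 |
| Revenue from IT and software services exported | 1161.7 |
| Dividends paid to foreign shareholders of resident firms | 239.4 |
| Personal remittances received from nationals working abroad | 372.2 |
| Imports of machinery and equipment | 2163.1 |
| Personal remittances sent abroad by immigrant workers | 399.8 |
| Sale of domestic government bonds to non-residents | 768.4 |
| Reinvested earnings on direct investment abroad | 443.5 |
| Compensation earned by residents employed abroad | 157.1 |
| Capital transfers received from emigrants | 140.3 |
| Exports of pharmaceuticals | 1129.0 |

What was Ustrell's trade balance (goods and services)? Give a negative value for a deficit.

-1605.9

Goods: -1733.5 - 2163.1 + 1129.0 = -2767.6
Services: 1161.7
Trade balance = -2767.6 + 1161.7 = -1605.9
(Excluded from the trade balance — secondary income: official development assistance provided to other countries 90.1, personal remittances received from nationals working abroad 372.2, personal remittances sent abroad by immigrant workers 399.8; financial account: borrowing by resident firms from foreign banks 784.7, sale of domestic government bonds to non-residents 768.4; primary income: dividends paid to foreign shareholders of resident firms 239.4, reinvested earnings on direct investment abroad 443.5, compensation earned by residents employed abroad 157.1; capital account: capital transfers received from emigrants 140.3.)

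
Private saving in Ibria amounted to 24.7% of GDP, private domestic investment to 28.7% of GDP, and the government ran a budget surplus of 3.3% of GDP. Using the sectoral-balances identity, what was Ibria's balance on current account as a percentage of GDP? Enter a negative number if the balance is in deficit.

By the sectoral-balances identity, CA = (S_private - I) + (T - G).
Private balance = 24.7 - 28.7 = -4.0
Government balance (T - G) = 3.3
CA = -4.0 + 3.3 = -0.7

-0.7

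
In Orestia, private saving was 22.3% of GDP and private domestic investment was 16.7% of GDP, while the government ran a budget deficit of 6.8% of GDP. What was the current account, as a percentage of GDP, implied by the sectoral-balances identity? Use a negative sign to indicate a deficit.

By the sectoral-balances identity, CA = (S_private - I) + (T - G).
Private balance = 22.3 - 16.7 = 5.6
Government balance (T - G) = -6.8
CA = 5.6 + (-6.8) = -1.2

-1.2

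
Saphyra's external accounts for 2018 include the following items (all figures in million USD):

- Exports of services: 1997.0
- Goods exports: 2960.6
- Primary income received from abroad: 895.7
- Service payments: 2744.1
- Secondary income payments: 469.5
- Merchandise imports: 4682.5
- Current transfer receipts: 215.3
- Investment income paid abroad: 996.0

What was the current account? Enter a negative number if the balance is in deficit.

Goods balance = 2960.6 - 4682.5 = -1721.9
Services balance = 1997.0 - 2744.1 = -747.1
Trade balance (goods + services) = -1721.9 + (-747.1) = -2469.0
Net primary income = 895.7 - 996.0 = -100.3
Net secondary income = 215.3 - 469.5 = -254.2
Current account = -2469.0 + (-100.3) + (-254.2) = -2823.5

-2823.5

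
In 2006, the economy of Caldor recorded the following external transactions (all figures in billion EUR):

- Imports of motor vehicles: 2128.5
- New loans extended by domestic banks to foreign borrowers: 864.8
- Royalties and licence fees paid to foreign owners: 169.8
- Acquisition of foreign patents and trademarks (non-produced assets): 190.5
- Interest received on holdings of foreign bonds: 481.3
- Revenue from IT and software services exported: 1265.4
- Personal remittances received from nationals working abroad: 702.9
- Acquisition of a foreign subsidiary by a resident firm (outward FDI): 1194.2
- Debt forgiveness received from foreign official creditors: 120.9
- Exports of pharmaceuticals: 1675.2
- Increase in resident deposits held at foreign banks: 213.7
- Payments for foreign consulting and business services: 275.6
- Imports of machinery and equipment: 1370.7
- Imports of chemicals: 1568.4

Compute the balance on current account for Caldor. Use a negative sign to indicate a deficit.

-1388.2

Goods: 1675.2 - 1568.4 - 2128.5 - 1370.7 = -3392.4
Services: -275.6 + 1265.4 - 169.8 = 820.0
Primary income: 481.3
Secondary income: 702.9
Current account = (-3392.4) + 820.0 + 481.3 + 702.9 = -1388.2
(Excluded from the current account — financial account: new loans extended by domestic banks to foreign borrowers 864.8, acquisition of a foreign subsidiary by a resident firm (outward FDI) 1194.2, increase in resident deposits held at foreign banks 213.7; capital account: acquisition of foreign patents and trademarks (non-produced assets) 190.5, debt forgiveness received from foreign official creditors 120.9.)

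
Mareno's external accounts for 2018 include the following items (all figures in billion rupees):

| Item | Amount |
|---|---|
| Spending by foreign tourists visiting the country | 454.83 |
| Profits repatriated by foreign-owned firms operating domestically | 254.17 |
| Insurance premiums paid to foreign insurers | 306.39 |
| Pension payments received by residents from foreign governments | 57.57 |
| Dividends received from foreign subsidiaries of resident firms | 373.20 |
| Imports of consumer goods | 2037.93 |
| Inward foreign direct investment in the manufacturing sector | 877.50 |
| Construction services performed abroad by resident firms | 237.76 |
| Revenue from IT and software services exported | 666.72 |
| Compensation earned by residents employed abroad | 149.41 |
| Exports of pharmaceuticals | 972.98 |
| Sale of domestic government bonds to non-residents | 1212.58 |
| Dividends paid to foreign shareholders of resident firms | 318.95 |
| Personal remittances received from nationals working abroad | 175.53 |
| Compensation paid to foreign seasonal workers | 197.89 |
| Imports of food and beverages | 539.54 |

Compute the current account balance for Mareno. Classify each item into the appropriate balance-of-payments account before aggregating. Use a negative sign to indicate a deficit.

-566.87

Goods: -539.54 - 2037.93 + 972.98 = -1604.49
Services: -306.39 + 237.76 + 666.72 + 454.83 = 1052.92
Primary income: 149.41 + 373.20 - 254.17 - 197.89 - 318.95 = -248.40
Secondary income: 57.57 + 175.53 = 233.10
Current account = (-1604.49) + 1052.92 + (-248.40) + 233.10 = -566.87
(Excluded from the current account — financial account: inward foreign direct investment in the manufacturing sector 877.50, sale of domestic government bonds to non-residents 1212.58.)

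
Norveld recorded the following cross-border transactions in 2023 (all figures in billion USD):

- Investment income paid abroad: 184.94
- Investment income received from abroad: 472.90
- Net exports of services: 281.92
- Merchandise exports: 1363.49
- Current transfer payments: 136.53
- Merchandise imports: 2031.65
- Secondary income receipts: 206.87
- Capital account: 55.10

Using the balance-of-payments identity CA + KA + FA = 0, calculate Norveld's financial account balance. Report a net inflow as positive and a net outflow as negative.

-27.16

Goods balance = 1363.49 - 2031.65 = -668.16
Services balance = 281.92
Trade balance (goods + services) = -668.16 + 281.92 = -386.24
Net primary income = 472.90 - 184.94 = 287.96
Net secondary income = 206.87 - 136.53 = 70.34
Current account = -386.24 + 287.96 + 70.34 = -27.94
Financial account = -(-27.94 + 55.10) = -27.16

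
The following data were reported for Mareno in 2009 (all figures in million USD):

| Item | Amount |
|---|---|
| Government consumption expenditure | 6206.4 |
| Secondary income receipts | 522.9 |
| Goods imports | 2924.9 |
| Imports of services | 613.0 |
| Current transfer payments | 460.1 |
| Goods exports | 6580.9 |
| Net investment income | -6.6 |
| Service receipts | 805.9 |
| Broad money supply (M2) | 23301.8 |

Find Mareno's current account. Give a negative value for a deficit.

3905.1

Goods balance = 6580.9 - 2924.9 = 3656.0
Services balance = 805.9 - 613.0 = 192.9
Trade balance (goods + services) = 3656.0 + 192.9 = 3848.9
Net primary income = -6.6
Net secondary income = 522.9 - 460.1 = 62.8
Current account = 3848.9 + (-6.6) + 62.8 = 3905.1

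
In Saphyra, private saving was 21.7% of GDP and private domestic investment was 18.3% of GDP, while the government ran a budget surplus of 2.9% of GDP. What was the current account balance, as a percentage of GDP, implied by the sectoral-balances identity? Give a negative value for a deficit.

By the sectoral-balances identity, CA = (S_private - I) + (T - G).
Private balance = 21.7 - 18.3 = 3.4
Government balance (T - G) = 2.9
CA = 3.4 + 2.9 = 6.3

6.3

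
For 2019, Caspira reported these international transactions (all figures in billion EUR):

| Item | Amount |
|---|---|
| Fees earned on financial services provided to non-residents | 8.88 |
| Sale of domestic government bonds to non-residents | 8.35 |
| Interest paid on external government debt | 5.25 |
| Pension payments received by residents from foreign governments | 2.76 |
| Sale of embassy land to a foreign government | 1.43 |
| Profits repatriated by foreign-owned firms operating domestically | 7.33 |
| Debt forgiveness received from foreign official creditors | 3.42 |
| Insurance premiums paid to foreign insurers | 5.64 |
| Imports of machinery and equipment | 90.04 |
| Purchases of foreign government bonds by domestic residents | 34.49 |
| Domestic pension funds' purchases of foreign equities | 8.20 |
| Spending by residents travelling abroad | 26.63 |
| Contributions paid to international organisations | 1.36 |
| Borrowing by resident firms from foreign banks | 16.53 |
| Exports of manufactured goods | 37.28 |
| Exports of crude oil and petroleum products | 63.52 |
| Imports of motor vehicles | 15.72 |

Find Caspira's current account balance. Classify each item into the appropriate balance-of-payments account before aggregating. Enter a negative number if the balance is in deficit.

-39.53

Goods: -90.04 - 15.72 + 37.28 + 63.52 = -4.96
Services: -26.63 + 8.88 - 5.64 = -23.39
Primary income: -7.33 - 5.25 = -12.58
Secondary income: -1.36 + 2.76 = 1.40
Current account = (-4.96) + (-23.39) + (-12.58) + 1.40 = -39.53
(Excluded from the current account — financial account: sale of domestic government bonds to non-residents 8.35, purchases of foreign government bonds by domestic residents 34.49, domestic pension funds' purchases of foreign equities 8.20, borrowing by resident firms from foreign banks 16.53; capital account: sale of embassy land to a foreign government 1.43, debt forgiveness received from foreign official creditors 3.42.)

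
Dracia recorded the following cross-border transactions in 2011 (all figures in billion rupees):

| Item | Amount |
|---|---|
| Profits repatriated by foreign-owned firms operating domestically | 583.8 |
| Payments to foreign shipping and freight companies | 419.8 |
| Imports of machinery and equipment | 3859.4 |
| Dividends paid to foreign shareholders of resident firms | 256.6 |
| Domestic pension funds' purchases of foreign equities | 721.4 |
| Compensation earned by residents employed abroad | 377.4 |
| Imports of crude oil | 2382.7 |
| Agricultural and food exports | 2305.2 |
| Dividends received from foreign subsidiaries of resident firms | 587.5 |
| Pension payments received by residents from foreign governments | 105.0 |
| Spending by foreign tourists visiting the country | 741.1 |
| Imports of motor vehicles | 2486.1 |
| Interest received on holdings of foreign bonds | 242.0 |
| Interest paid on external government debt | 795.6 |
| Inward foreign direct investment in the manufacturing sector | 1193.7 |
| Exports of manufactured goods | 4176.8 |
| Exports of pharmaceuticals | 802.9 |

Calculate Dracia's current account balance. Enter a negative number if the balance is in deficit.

Goods: 4176.8 - 3859.4 + 802.9 - 2486.1 + 2305.2 - 2382.7 = -1443.3
Services: -419.8 + 741.1 = 321.3
Primary income: 242.0 - 256.6 - 795.6 + 587.5 - 583.8 + 377.4 = -429.1
Secondary income: 105.0
Current account = (-1443.3) + 321.3 + (-429.1) + 105.0 = -1446.1
(Excluded from the current account — financial account: domestic pension funds' purchases of foreign equities 721.4, inward foreign direct investment in the manufacturing sector 1193.7.)

-1446.1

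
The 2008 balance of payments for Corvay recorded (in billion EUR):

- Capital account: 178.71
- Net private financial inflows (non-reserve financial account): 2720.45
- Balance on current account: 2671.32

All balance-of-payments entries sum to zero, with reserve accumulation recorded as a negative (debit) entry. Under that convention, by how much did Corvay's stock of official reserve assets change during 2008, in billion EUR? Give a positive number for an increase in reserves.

Official reserve transactions balance = -(2671.32 + 178.71 + 2720.45) = -5570.48
An accumulation of reserves is recorded as a debit (negative entry), so the change in the stock of reserves is the negative of that balance.
Change in official reserves = -(-5570.48) = 5570.48

5570.48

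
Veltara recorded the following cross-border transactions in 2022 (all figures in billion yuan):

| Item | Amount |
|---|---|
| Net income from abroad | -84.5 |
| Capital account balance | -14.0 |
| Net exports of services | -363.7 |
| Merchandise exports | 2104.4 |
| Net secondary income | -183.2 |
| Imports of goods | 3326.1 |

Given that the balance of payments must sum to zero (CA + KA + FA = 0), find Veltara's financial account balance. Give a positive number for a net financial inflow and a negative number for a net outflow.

1867.1

Goods balance = 2104.4 - 3326.1 = -1221.7
Services balance = -363.7
Trade balance (goods + services) = -1221.7 + (-363.7) = -1585.4
Net primary income = -84.5
Net secondary income = -183.2
Current account = -1585.4 + (-84.5) + (-183.2) = -1853.1
Financial account = -(-1853.1 + (-14.0)) = 1867.1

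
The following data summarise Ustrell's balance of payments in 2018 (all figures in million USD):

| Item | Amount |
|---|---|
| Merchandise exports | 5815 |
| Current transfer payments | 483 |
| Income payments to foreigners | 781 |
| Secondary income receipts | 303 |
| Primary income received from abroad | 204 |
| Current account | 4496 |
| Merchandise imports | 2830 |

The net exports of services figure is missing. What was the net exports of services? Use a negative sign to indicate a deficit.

Current account = goods balance + services balance + net primary income + net secondary income
Sum of the known components = 2228
Net exports of services = CA - (known components) = 4496 - 2228 = 2268

2268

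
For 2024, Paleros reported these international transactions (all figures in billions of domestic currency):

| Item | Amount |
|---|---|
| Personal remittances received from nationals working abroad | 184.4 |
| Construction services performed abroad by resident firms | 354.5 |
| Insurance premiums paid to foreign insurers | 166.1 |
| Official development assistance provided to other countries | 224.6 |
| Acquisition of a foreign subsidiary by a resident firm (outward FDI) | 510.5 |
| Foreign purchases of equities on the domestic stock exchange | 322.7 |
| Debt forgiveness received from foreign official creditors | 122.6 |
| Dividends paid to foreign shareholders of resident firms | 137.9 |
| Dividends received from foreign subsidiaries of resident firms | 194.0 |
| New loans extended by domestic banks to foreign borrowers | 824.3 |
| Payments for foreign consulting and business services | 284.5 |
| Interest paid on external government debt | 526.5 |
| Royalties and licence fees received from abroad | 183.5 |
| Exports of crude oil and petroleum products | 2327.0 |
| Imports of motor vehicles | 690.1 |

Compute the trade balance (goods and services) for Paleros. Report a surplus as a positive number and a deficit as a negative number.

1724.3

Goods: 2327.0 - 690.1 = 1636.9
Services: 354.5 - 284.5 + 183.5 - 166.1 = 87.4
Trade balance = 1636.9 + 87.4 = 1724.3
(Excluded from the trade balance — secondary income: personal remittances received from nationals working abroad 184.4, official development assistance provided to other countries 224.6; financial account: acquisition of a foreign subsidiary by a resident firm (outward FDI) 510.5, foreign purchases of equities on the domestic stock exchange 322.7, new loans extended by domestic banks to foreign borrowers 824.3; capital account: debt forgiveness received from foreign official creditors 122.6; primary income: dividends paid to foreign shareholders of resident firms 137.9, dividends received from foreign subsidiaries of resident firms 194.0, interest paid on external government debt 526.5.)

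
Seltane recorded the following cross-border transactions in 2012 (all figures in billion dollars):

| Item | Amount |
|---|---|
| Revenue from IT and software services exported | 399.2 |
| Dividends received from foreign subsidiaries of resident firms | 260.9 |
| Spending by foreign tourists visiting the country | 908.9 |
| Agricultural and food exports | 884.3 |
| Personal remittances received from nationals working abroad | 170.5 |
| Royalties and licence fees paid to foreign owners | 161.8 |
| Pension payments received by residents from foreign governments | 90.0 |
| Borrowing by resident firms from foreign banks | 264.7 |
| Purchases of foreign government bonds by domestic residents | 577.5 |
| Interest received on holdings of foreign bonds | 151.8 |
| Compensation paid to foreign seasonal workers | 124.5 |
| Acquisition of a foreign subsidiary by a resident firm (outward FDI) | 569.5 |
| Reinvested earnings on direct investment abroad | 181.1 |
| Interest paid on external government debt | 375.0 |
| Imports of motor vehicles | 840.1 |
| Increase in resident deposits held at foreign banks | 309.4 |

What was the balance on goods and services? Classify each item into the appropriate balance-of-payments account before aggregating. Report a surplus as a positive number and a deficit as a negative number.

1190.5

Goods: 884.3 - 840.1 = 44.2
Services: 908.9 + 399.2 - 161.8 = 1146.3
Trade balance = 44.2 + 1146.3 = 1190.5
(Excluded from the trade balance — primary income: dividends received from foreign subsidiaries of resident firms 260.9, interest received on holdings of foreign bonds 151.8, compensation paid to foreign seasonal workers 124.5, reinvested earnings on direct investment abroad 181.1, interest paid on external government debt 375.0; secondary income: personal remittances received from nationals working abroad 170.5, pension payments received by residents from foreign governments 90.0; financial account: borrowing by resident firms from foreign banks 264.7, purchases of foreign government bonds by domestic residents 577.5, acquisition of a foreign subsidiary by a resident firm (outward FDI) 569.5, increase in resident deposits held at foreign banks 309.4.)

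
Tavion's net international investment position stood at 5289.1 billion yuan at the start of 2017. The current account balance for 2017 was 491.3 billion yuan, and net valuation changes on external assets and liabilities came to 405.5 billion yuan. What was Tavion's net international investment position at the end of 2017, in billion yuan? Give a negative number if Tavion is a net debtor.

6185.9

Change in NIIP = current account + net valuation change = 491.3 + 405.5 = 896.8
End-of-year NIIP = 5289.1 + 896.8 = 6185.9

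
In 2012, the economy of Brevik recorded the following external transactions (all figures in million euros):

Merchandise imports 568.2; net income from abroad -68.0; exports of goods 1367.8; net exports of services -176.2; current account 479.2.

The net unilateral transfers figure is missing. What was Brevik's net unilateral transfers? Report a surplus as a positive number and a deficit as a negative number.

Current account = goods balance + services balance + net primary income + net secondary income
Sum of the known components = 555.4
Net unilateral transfers = CA - (known components) = 479.2 - 555.4 = -76.2

-76.2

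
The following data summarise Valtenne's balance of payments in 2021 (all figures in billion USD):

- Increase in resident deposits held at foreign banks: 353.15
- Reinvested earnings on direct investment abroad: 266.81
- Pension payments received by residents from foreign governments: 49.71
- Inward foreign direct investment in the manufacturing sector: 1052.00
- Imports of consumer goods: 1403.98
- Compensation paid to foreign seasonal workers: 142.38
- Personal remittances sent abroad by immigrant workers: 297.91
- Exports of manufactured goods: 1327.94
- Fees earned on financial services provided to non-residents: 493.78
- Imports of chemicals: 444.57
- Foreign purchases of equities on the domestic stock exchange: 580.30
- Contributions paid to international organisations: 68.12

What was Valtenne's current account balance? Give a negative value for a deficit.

Goods: -444.57 + 1327.94 - 1403.98 = -520.61
Services: 493.78
Primary income: -142.38 + 266.81 = 124.43
Secondary income: 49.71 - 297.91 - 68.12 = -316.32
Current account = (-520.61) + 493.78 + 124.43 + (-316.32) = -218.72
(Excluded from the current account — financial account: increase in resident deposits held at foreign banks 353.15, inward foreign direct investment in the manufacturing sector 1052.00, foreign purchases of equities on the domestic stock exchange 580.30.)

-218.72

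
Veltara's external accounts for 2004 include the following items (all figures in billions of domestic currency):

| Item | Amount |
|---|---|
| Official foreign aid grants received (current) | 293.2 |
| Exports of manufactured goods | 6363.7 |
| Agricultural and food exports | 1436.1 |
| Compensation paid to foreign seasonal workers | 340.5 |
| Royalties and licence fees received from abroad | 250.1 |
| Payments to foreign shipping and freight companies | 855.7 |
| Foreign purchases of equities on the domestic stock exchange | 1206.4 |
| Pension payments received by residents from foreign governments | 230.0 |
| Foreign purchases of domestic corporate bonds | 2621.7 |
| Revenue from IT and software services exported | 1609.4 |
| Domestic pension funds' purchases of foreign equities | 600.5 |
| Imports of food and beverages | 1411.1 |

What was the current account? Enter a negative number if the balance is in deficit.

7575.2

Goods: -1411.1 + 1436.1 + 6363.7 = 6388.7
Services: 1609.4 - 855.7 + 250.1 = 1003.8
Primary income: -340.5
Secondary income: 293.2 + 230.0 = 523.2
Current account = 6388.7 + 1003.8 + (-340.5) + 523.2 = 7575.2
(Excluded from the current account — financial account: foreign purchases of equities on the domestic stock exchange 1206.4, foreign purchases of domestic corporate bonds 2621.7, domestic pension funds' purchases of foreign equities 600.5.)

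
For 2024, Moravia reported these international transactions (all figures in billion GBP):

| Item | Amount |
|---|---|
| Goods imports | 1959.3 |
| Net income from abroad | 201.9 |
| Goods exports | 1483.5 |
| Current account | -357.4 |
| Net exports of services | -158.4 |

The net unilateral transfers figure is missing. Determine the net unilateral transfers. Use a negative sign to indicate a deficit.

74.9

Current account = goods balance + services balance + net primary income + net secondary income
Sum of the known components = -432.3
Net unilateral transfers = CA - (known components) = -357.4 - (-432.3) = 74.9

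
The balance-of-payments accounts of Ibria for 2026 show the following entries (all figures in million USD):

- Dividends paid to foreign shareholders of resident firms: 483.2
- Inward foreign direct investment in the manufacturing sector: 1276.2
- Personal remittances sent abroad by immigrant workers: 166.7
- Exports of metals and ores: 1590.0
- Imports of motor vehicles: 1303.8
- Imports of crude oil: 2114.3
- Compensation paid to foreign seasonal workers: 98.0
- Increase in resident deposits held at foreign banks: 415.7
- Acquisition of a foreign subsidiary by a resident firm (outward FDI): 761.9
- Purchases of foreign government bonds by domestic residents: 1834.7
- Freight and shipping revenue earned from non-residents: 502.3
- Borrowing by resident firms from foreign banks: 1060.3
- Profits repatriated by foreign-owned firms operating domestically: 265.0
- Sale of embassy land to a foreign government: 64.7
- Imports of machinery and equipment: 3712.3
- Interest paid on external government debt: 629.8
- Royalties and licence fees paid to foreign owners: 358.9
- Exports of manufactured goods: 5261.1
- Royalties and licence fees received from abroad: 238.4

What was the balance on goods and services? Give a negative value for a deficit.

102.5

Goods: 5261.1 - 2114.3 - 3712.3 - 1303.8 + 1590.0 = -279.3
Services: -358.9 + 502.3 + 238.4 = 381.8
Trade balance = -279.3 + 381.8 = 102.5
(Excluded from the trade balance — primary income: dividends paid to foreign shareholders of resident firms 483.2, compensation paid to foreign seasonal workers 98.0, profits repatriated by foreign-owned firms operating domestically 265.0, interest paid on external government debt 629.8; financial account: inward foreign direct investment in the manufacturing sector 1276.2, increase in resident deposits held at foreign banks 415.7, acquisition of a foreign subsidiary by a resident firm (outward FDI) 761.9, purchases of foreign government bonds by domestic residents 1834.7, borrowing by resident firms from foreign banks 1060.3; secondary income: personal remittances sent abroad by immigrant workers 166.7; capital account: sale of embassy land to a foreign government 64.7.)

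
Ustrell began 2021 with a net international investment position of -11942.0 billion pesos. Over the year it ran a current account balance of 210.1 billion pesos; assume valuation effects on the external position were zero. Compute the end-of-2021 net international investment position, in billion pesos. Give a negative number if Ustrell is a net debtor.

-11731.9

With no valuation effects, change in NIIP = current account = 210.1
End-of-year NIIP = -11942.0 + 210.1 = -11731.9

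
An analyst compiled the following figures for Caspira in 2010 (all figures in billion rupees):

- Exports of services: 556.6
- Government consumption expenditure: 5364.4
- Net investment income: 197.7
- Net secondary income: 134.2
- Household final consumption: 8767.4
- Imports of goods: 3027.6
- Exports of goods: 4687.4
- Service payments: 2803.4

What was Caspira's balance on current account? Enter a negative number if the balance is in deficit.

Goods balance = 4687.4 - 3027.6 = 1659.8
Services balance = 556.6 - 2803.4 = -2246.8
Trade balance (goods + services) = 1659.8 + (-2246.8) = -587.0
Net primary income = 197.7
Net secondary income = 134.2
Current account = -587.0 + 197.7 + 134.2 = -255.1

-255.1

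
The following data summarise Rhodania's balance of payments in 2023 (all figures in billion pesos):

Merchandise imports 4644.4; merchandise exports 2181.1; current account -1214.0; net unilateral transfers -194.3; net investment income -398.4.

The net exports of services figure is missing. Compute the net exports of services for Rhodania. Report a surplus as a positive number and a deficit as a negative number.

1842.0

Current account = goods balance + services balance + net primary income + net secondary income
Sum of the known components = -3056.0
Net exports of services = CA - (known components) = -1214.0 - (-3056.0) = 1842.0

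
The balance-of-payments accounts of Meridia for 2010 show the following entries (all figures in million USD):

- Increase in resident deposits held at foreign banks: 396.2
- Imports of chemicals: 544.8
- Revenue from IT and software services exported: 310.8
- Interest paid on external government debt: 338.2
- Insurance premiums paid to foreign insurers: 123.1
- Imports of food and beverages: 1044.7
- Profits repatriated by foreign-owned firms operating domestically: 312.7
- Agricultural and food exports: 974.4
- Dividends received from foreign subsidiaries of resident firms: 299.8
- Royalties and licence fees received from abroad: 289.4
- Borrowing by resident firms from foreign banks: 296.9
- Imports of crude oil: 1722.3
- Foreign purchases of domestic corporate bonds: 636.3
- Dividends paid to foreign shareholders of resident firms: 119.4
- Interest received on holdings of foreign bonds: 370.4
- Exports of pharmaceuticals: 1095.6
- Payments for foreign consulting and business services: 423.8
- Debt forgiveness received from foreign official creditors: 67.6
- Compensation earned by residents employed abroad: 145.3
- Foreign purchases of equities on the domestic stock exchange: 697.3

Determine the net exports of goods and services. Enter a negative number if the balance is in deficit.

Goods: -1722.3 + 974.4 - 544.8 + 1095.6 - 1044.7 = -1241.8
Services: 289.4 + 310.8 - 123.1 - 423.8 = 53.3
Trade balance = -1241.8 + 53.3 = -1188.5
(Excluded from the trade balance — financial account: increase in resident deposits held at foreign banks 396.2, borrowing by resident firms from foreign banks 296.9, foreign purchases of domestic corporate bonds 636.3, foreign purchases of equities on the domestic stock exchange 697.3; primary income: interest paid on external government debt 338.2, profits repatriated by foreign-owned firms operating domestically 312.7, dividends received from foreign subsidiaries of resident firms 299.8, dividends paid to foreign shareholders of resident firms 119.4, interest received on holdings of foreign bonds 370.4, compensation earned by residents employed abroad 145.3; capital account: debt forgiveness received from foreign official creditors 67.6.)

-1188.5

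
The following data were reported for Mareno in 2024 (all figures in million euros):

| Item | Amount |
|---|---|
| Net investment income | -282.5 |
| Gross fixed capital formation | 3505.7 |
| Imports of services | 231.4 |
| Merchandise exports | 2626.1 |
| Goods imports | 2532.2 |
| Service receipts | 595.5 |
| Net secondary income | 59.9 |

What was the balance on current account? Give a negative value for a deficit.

Goods balance = 2626.1 - 2532.2 = 93.9
Services balance = 595.5 - 231.4 = 364.1
Trade balance (goods + services) = 93.9 + 364.1 = 458.0
Net primary income = -282.5
Net secondary income = 59.9
Current account = 458.0 + (-282.5) + 59.9 = 235.4

235.4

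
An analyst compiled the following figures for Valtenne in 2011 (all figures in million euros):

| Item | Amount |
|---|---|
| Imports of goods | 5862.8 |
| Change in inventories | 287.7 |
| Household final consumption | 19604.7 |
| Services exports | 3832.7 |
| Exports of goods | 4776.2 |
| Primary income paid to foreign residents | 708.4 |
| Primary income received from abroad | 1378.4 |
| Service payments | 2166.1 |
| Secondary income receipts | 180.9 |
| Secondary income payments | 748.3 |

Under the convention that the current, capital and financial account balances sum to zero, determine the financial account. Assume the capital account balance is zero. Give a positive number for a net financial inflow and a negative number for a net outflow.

-682.6

Goods balance = 4776.2 - 5862.8 = -1086.6
Services balance = 3832.7 - 2166.1 = 1666.6
Trade balance (goods + services) = -1086.6 + 1666.6 = 580.0
Net primary income = 1378.4 - 708.4 = 670.0
Net secondary income = 180.9 - 748.3 = -567.4
Current account = 580.0 + 670.0 + (-567.4) = 682.6
Financial account = -(682.6) = -682.6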